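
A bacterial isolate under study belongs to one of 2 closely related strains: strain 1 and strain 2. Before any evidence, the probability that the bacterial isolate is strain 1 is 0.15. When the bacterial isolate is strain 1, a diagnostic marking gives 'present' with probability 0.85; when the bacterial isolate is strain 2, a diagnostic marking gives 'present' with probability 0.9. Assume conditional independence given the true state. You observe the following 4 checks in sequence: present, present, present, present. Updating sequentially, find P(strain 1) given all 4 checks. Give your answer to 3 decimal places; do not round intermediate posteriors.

0.123

After 'present': P(strain 1) = 0.85·0.1500 / (0.85·0.1500 + 0.9·0.8500) ≈ 0.1429
After 'present': P(strain 1) = 0.85·0.1429 / (0.85·0.1429 + 0.9·0.8571) ≈ 0.1360
After 'present': P(strain 1) = 0.85·0.1360 / (0.85·0.1360 + 0.9·0.8640) ≈ 0.1294
After 'present': P(strain 1) = 0.85·0.1294 / (0.85·0.1294 + 0.9·0.8706) ≈ 0.1231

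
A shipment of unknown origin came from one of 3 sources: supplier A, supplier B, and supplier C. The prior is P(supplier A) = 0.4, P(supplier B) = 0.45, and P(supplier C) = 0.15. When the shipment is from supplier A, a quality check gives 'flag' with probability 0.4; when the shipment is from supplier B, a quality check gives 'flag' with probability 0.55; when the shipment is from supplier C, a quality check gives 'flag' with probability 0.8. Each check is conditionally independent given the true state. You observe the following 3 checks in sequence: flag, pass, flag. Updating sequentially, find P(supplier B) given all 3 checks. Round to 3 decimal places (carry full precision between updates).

0.515

Apply Bayes' rule sequentially, carrying P(supplier B) forward.
After 'flag': normaliser = 0.4·0.4000 + 0.55·0.4500 + 0.8·0.1500; P(supplier A) ≈ 0.3033, P(supplier B) ≈ 0.4692, P(supplier C) ≈ 0.2275
After 'pass': normaliser = 0.6·0.3033 + 0.45·0.4692 + 0.2·0.2275; P(supplier A) ≈ 0.4149, P(supplier B) ≈ 0.4814, P(supplier C) ≈ 0.1037
After 'flag': normaliser = 0.4·0.4149 + 0.55·0.4814 + 0.8·0.1037; P(supplier A) ≈ 0.3231, P(supplier B) ≈ 0.5154, P(supplier C) ≈ 0.1615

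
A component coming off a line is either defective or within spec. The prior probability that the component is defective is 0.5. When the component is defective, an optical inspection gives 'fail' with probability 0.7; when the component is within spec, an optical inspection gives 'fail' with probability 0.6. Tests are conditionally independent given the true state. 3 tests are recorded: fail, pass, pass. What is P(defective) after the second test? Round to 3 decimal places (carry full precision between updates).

After 'fail': P(defective) = 0.7·0.5000 / (0.7·0.5000 + 0.6·0.5000) ≈ 0.5385
After 'pass': P(defective) = 0.3·0.5385 / (0.3·0.5385 + 0.4·0.4615) ≈ 0.4667

0.467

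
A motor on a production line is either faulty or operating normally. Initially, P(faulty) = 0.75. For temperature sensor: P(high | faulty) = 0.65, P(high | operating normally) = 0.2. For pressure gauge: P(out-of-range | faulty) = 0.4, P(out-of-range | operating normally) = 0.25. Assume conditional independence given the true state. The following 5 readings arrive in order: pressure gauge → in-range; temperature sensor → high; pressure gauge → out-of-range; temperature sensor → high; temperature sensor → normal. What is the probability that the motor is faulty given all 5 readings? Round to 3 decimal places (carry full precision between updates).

0.947

After pressure gauge='in-range': P(faulty) = 0.6·0.7500 / (0.6·0.7500 + 0.75·0.2500) ≈ 0.7059
After temperature sensor='high': P(faulty) = 0.65·0.7059 / (0.65·0.7059 + 0.2·0.2941) ≈ 0.8864
After pressure gauge='out-of-range': P(faulty) = 0.4·0.8864 / (0.4·0.8864 + 0.25·0.1136) ≈ 0.9258
After temperature sensor='high': P(faulty) = 0.65·0.9258 / (0.65·0.9258 + 0.2·0.0742) ≈ 0.9759
After temperature sensor='normal': P(faulty) = 0.35·0.9759 / (0.35·0.9759 + 0.8·0.0241) ≈ 0.9467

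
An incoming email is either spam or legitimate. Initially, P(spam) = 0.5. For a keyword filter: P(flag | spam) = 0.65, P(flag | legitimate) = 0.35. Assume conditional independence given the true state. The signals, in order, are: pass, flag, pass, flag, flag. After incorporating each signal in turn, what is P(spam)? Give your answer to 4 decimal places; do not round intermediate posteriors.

After 'pass': P(spam) = 0.35·0.5000 / (0.35·0.5000 + 0.65·0.5000) ≈ 0.3500
After 'flag': P(spam) = 0.65·0.3500 / (0.65·0.3500 + 0.35·0.6500) ≈ 0.5000
After 'pass': P(spam) = 0.35·0.5000 / (0.35·0.5000 + 0.65·0.5000) ≈ 0.3500
After 'flag': P(spam) = 0.65·0.3500 / (0.65·0.3500 + 0.35·0.6500) ≈ 0.5000
After 'flag': P(spam) = 0.65·0.5000 / (0.65·0.5000 + 0.35·0.5000) ≈ 0.6500

0.6500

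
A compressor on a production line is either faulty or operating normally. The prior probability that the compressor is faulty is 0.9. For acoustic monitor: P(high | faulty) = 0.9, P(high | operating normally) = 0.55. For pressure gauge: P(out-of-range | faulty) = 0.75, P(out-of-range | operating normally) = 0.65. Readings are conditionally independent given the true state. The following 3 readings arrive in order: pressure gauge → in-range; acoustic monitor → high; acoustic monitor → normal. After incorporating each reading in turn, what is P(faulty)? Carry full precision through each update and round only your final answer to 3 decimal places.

0.700

After pressure gauge='in-range': P(faulty) = 0.25·0.9000 / (0.25·0.9000 + 0.35·0.1000) ≈ 0.8654
After acoustic monitor='high': P(faulty) = 0.9·0.8654 / (0.9·0.8654 + 0.55·0.1346) ≈ 0.9132
After acoustic monitor='normal': P(faulty) = 0.1·0.9132 / (0.1·0.9132 + 0.45·0.0868) ≈ 0.7004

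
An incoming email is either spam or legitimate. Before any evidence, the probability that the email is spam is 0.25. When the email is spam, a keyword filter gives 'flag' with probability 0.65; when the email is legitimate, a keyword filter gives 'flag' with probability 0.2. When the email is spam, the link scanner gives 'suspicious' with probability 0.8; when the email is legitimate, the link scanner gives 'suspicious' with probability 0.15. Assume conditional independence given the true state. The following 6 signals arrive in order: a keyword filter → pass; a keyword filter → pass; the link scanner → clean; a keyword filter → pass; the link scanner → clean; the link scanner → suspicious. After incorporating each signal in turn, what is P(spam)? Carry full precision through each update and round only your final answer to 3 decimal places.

0.008

After a keyword filter='pass': P(spam) = 0.35·0.2500 / (0.35·0.2500 + 0.8·0.7500) ≈ 0.1273
After a keyword filter='pass': P(spam) = 0.35·0.1273 / (0.35·0.1273 + 0.8·0.8727) ≈ 0.0600
After the link scanner='clean': P(spam) = 0.2·0.0600 / (0.2·0.0600 + 0.85·0.9400) ≈ 0.0148
After a keyword filter='pass': P(spam) = 0.35·0.0148 / (0.35·0.0148 + 0.8·0.9852) ≈ 0.0065
After the link scanner='clean': P(spam) = 0.2·0.0065 / (0.2·0.0065 + 0.85·0.9935) ≈ 0.0015
After the link scanner='suspicious': P(spam) = 0.8·0.0015 / (0.8·0.0015 + 0.15·0.9985) ≈ 0.0082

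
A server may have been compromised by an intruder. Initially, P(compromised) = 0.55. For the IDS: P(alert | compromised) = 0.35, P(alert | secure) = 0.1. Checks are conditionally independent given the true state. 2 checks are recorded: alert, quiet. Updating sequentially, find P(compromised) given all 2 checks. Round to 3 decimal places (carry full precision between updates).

0.755

Each posterior becomes the prior for the next update.
After 'alert': P(compromised) = 0.35·0.5500 / (0.35·0.5500 + 0.1·0.4500) ≈ 0.8105
After 'quiet': P(compromised) = 0.65·0.8105 / (0.65·0.8105 + 0.9·0.1895) ≈ 0.7555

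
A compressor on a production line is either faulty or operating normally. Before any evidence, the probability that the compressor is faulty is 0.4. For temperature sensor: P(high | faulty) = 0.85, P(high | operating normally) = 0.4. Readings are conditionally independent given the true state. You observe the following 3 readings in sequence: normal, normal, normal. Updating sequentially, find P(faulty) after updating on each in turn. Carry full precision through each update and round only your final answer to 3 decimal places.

Each posterior becomes the prior for the next update.
After 'normal': P(faulty) = 0.15·0.4000 / (0.15·0.4000 + 0.6·0.6000) ≈ 0.1429
After 'normal': P(faulty) = 0.15·0.1429 / (0.15·0.1429 + 0.6·0.8571) ≈ 0.0400
After 'normal': P(faulty) = 0.15·0.0400 / (0.15·0.0400 + 0.6·0.9600) ≈ 0.0103

0.010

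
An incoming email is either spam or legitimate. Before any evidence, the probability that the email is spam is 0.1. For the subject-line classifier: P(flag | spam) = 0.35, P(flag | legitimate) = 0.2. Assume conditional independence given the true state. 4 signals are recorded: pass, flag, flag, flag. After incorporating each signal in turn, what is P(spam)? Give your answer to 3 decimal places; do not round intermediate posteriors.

0.326

After 'pass': P(spam) = 0.65·0.1000 / (0.65·0.1000 + 0.8·0.9000) ≈ 0.0828
After 'flag': P(spam) = 0.35·0.0828 / (0.35·0.0828 + 0.2·0.9172) ≈ 0.1364
After 'flag': P(spam) = 0.35·0.1364 / (0.35·0.1364 + 0.2·0.8636) ≈ 0.2166
After 'flag': P(spam) = 0.35·0.2166 / (0.35·0.2166 + 0.2·0.7834) ≈ 0.3261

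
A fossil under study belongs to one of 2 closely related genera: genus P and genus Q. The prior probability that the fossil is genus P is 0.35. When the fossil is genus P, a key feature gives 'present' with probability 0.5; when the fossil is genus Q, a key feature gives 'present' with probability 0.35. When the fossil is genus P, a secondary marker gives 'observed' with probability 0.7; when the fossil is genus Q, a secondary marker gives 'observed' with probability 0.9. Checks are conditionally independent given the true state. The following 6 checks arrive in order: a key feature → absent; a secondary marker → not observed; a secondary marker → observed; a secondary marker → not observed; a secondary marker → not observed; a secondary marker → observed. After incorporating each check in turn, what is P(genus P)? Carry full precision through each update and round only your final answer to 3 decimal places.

0.871

After a key feature='absent': P(genus P) = 0.5·0.3500 / (0.5·0.3500 + 0.65·0.6500) ≈ 0.2929
After a secondary marker='not observed': P(genus P) = 0.3·0.2929 / (0.3·0.2929 + 0.1·0.7071) ≈ 0.5541
After a secondary marker='observed': P(genus P) = 0.7·0.5541 / (0.7·0.5541 + 0.9·0.4459) ≈ 0.4915
After a secondary marker='not observed': P(genus P) = 0.3·0.4915 / (0.3·0.4915 + 0.1·0.5085) ≈ 0.7436
After a secondary marker='not observed': P(genus P) = 0.3·0.7436 / (0.3·0.7436 + 0.1·0.2564) ≈ 0.8969
After a secondary marker='observed': P(genus P) = 0.7·0.8969 / (0.7·0.8969 + 0.9·0.1031) ≈ 0.8712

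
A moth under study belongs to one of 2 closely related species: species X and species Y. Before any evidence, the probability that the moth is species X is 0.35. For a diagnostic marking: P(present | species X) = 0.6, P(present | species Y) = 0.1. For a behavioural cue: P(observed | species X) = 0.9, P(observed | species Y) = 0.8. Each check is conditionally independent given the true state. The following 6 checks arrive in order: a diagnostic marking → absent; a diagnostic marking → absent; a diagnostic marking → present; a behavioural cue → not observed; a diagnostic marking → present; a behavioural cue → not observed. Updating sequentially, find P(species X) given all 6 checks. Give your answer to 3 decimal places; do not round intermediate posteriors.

0.489

After a diagnostic marking='absent': P(species X) = 0.4·0.3500 / (0.4·0.3500 + 0.9·0.6500) ≈ 0.1931
After a diagnostic marking='absent': P(species X) = 0.4·0.1931 / (0.4·0.1931 + 0.9·0.8069) ≈ 0.0961
After a diagnostic marking='present': P(species X) = 0.6·0.0961 / (0.6·0.0961 + 0.1·0.9039) ≈ 0.3896
After a behavioural cue='not observed': P(species X) = 0.1·0.3896 / (0.1·0.3896 + 0.2·0.6104) ≈ 0.2419
After a diagnostic marking='present': P(species X) = 0.6·0.2419 / (0.6·0.2419 + 0.1·0.7581) ≈ 0.6569
After a behavioural cue='not observed': P(species X) = 0.1·0.6569 / (0.1·0.6569 + 0.2·0.3431) ≈ 0.4891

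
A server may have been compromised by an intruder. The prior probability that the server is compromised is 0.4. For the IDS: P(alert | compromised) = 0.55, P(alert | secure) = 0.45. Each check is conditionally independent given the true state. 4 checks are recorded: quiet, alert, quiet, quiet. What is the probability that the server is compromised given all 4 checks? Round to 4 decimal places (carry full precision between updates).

0.3086

Apply Bayes' rule sequentially, carrying P(compromised) forward.
After 'quiet': P(compromised) = 0.45·0.4000 / (0.45·0.4000 + 0.55·0.6000) ≈ 0.3529
After 'alert': P(compromised) = 0.55·0.3529 / (0.55·0.3529 + 0.45·0.6471) ≈ 0.4000
After 'quiet': P(compromised) = 0.45·0.4000 / (0.45·0.4000 + 0.55·0.6000) ≈ 0.3529
After 'quiet': P(compromised) = 0.45·0.3529 / (0.45·0.3529 + 0.55·0.6471) ≈ 0.3086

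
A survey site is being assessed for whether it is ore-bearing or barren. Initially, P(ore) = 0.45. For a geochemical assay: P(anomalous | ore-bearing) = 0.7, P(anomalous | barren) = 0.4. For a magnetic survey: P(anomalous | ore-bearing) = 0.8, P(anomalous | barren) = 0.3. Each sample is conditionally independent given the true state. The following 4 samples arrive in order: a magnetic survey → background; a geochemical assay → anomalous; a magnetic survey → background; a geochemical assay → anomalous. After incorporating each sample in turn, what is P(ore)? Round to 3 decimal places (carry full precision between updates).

After a magnetic survey='background': P(ore) = 0.2·0.4500 / (0.2·0.4500 + 0.7·0.5500) ≈ 0.1895
After a geochemical assay='anomalous': P(ore) = 0.7·0.1895 / (0.7·0.1895 + 0.4·0.8105) ≈ 0.2903
After a magnetic survey='background': P(ore) = 0.2·0.2903 / (0.2·0.2903 + 0.7·0.7097) ≈ 0.1047
After a geochemical assay='anomalous': P(ore) = 0.7·0.1047 / (0.7·0.1047 + 0.4·0.8953) ≈ 0.1698

0.170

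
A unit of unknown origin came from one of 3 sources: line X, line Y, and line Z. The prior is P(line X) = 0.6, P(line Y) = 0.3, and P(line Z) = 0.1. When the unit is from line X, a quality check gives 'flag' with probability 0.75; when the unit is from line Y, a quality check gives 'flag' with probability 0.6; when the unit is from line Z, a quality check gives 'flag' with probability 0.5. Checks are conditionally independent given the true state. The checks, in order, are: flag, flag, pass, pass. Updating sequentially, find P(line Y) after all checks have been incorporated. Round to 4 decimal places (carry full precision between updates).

0.3872

After 'flag': normaliser = 0.75·0.6000 + 0.6·0.3000 + 0.5·0.1000; P(line X) ≈ 0.6618, P(line Y) ≈ 0.2647, P(line Z) ≈ 0.0735
After 'flag': normaliser = 0.75·0.6618 + 0.6·0.2647 + 0.5·0.0735; P(line X) ≈ 0.7173, P(line Y) ≈ 0.2295, P(line Z) ≈ 0.0531
After 'pass': normaliser = 0.25·0.7173 + 0.4·0.2295 + 0.5·0.0531; P(line X) ≈ 0.6024, P(line Y) ≈ 0.3084, P(line Z) ≈ 0.0892
After 'pass': normaliser = 0.25·0.6024 + 0.4·0.3084 + 0.5·0.0892; P(line X) ≈ 0.4727, P(line Y) ≈ 0.3872, P(line Z) ≈ 0.1401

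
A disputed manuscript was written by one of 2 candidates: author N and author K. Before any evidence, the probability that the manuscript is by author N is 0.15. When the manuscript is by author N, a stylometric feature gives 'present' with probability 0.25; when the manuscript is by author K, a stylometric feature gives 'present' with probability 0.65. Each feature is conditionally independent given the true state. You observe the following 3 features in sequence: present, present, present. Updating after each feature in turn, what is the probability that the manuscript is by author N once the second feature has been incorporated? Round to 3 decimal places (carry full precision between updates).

After 'present': P(author N) = 0.25·0.1500 / (0.25·0.1500 + 0.65·0.8500) ≈ 0.0636
After 'present': P(author N) = 0.25·0.0636 / (0.25·0.0636 + 0.65·0.9364) ≈ 0.0254

0.025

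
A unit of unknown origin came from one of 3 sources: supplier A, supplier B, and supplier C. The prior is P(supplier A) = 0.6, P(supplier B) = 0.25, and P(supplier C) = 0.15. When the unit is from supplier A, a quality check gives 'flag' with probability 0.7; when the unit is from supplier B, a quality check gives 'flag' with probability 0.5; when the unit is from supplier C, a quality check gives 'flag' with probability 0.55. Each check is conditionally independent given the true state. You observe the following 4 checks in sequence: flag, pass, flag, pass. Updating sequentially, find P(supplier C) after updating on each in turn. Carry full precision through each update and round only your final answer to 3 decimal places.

0.179

After 'flag': normaliser = 0.7·0.6000 + 0.5·0.2500 + 0.55·0.1500; P(supplier A) ≈ 0.6693, P(supplier B) ≈ 0.1992, P(supplier C) ≈ 0.1315
After 'pass': normaliser = 0.3·0.6693 + 0.5·0.1992 + 0.45·0.1315; P(supplier A) ≈ 0.5584, P(supplier B) ≈ 0.2770, P(supplier C) ≈ 0.1645
After 'flag': normaliser = 0.7·0.5584 + 0.5·0.2770 + 0.55·0.1645; P(supplier A) ≈ 0.6306, P(supplier B) ≈ 0.2234, P(supplier C) ≈ 0.1460
After 'pass': normaliser = 0.3·0.6306 + 0.5·0.2234 + 0.45·0.1460; P(supplier A) ≈ 0.5161, P(supplier B) ≈ 0.3047, P(supplier C) ≈ 0.1792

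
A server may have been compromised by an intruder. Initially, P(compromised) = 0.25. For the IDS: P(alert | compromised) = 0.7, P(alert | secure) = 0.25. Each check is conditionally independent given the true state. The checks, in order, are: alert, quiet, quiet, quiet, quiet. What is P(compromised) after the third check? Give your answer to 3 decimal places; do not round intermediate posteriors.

0.130

After 'alert': P(compromised) = 0.7·0.2500 / (0.7·0.2500 + 0.25·0.7500) ≈ 0.4828
After 'quiet': P(compromised) = 0.3·0.4828 / (0.3·0.4828 + 0.75·0.5172) ≈ 0.2718
After 'quiet': P(compromised) = 0.3·0.2718 / (0.3·0.2718 + 0.75·0.7282) ≈ 0.1299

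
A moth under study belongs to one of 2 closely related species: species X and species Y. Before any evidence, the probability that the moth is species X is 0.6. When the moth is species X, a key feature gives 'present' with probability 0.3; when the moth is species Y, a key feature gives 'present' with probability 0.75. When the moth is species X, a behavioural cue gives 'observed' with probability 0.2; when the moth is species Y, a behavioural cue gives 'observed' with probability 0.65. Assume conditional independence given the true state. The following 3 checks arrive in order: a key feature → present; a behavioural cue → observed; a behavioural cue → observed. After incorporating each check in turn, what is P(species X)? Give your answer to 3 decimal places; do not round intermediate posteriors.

0.054

After a key feature='present': P(species X) = 0.3·0.6000 / (0.3·0.6000 + 0.75·0.4000) ≈ 0.3750
After a behavioural cue='observed': P(species X) = 0.2·0.3750 / (0.2·0.3750 + 0.65·0.6250) ≈ 0.1558
After a behavioural cue='observed': P(species X) = 0.2·0.1558 / (0.2·0.1558 + 0.65·0.8442) ≈ 0.0538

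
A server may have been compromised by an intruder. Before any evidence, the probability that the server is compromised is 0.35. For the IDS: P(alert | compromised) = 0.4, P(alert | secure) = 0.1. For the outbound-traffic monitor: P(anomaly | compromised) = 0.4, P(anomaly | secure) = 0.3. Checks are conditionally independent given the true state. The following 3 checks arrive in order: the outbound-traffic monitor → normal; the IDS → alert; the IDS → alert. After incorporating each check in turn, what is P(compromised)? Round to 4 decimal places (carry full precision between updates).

0.8807

After the outbound-traffic monitor='normal': P(compromised) = 0.6·0.3500 / (0.6·0.3500 + 0.7·0.6500) ≈ 0.3158
After the IDS='alert': P(compromised) = 0.4·0.3158 / (0.4·0.3158 + 0.1·0.6842) ≈ 0.6486
After the IDS='alert': P(compromised) = 0.4·0.6486 / (0.4·0.6486 + 0.1·0.3514) ≈ 0.8807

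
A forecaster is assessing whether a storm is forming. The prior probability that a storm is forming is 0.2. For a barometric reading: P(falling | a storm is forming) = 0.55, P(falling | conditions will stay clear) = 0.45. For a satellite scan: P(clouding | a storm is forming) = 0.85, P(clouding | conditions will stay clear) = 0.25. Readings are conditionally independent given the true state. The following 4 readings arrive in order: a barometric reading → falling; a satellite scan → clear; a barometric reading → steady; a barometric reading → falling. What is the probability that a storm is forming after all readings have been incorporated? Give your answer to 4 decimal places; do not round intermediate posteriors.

0.0576

After a barometric reading='falling': P(storm) = 0.55·0.2000 / (0.55·0.2000 + 0.45·0.8000) ≈ 0.2340
After a satellite scan='clear': P(storm) = 0.15·0.2340 / (0.15·0.2340 + 0.75·0.7660) ≈ 0.0576
After a barometric reading='steady': P(storm) = 0.45·0.0576 / (0.45·0.0576 + 0.55·0.9424) ≈ 0.0476
After a barometric reading='falling': P(storm) = 0.55·0.0476 / (0.55·0.0476 + 0.45·0.9524) ≈ 0.0576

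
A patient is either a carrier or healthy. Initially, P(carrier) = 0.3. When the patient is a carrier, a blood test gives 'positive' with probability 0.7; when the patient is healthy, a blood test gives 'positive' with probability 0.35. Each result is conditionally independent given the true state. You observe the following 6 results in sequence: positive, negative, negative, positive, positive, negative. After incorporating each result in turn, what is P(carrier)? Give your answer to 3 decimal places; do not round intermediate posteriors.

0.252

After 'positive': P(carrier) = 0.7·0.3000 / (0.7·0.3000 + 0.35·0.7000) ≈ 0.4615
After 'negative': P(carrier) = 0.3·0.4615 / (0.3·0.4615 + 0.65·0.5385) ≈ 0.2835
After 'negative': P(carrier) = 0.3·0.2835 / (0.3·0.2835 + 0.65·0.7165) ≈ 0.1544
After 'positive': P(carrier) = 0.7·0.1544 / (0.7·0.1544 + 0.35·0.8456) ≈ 0.2675
After 'positive': P(carrier) = 0.7·0.2675 / (0.7·0.2675 + 0.35·0.7325) ≈ 0.4221
After 'negative': P(carrier) = 0.3·0.4221 / (0.3·0.4221 + 0.65·0.5779) ≈ 0.2521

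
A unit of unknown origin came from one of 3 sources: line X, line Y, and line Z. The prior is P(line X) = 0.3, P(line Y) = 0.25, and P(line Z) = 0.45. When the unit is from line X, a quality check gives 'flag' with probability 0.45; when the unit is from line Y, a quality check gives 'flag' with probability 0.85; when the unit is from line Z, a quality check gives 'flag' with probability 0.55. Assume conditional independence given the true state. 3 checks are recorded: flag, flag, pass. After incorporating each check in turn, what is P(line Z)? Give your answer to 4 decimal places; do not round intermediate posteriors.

After 'flag': normaliser = 0.45·0.3000 + 0.85·0.2500 + 0.55·0.4500; P(line X) ≈ 0.2269, P(line Y) ≈ 0.3571, P(line Z) ≈ 0.4160
After 'flag': normaliser = 0.45·0.2269 + 0.85·0.3571 + 0.55·0.4160; P(line X) ≈ 0.1609, P(line Y) ≈ 0.4785, P(line Z) ≈ 0.3606
After 'pass': normaliser = 0.55·0.1609 + 0.15·0.4785 + 0.45·0.3606; P(line X) ≈ 0.2744, P(line Y) ≈ 0.2225, P(line Z) ≈ 0.5031

0.5031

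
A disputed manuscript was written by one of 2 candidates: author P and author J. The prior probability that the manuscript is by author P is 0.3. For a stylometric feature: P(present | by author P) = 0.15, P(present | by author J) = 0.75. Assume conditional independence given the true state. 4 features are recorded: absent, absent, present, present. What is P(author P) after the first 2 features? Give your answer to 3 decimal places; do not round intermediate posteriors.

0.832

After 'absent': P(author P) = 0.85·0.3000 / (0.85·0.3000 + 0.25·0.7000) ≈ 0.5930
After 'absent': P(author P) = 0.85·0.5930 / (0.85·0.5930 + 0.25·0.4070) ≈ 0.8321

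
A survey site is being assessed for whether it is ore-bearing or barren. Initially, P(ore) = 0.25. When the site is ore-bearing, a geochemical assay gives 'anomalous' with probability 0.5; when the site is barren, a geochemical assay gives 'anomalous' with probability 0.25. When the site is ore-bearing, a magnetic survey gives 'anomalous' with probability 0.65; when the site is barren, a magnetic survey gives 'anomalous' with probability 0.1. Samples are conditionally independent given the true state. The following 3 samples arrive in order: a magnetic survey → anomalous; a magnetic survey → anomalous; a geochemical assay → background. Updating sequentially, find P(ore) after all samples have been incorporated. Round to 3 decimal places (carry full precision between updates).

After a magnetic survey='anomalous': P(ore) = 0.65·0.2500 / (0.65·0.2500 + 0.1·0.7500) ≈ 0.6842
After a magnetic survey='anomalous': P(ore) = 0.65·0.6842 / (0.65·0.6842 + 0.1·0.3158) ≈ 0.9337
After a geochemical assay='background': P(ore) = 0.5·0.9337 / (0.5·0.9337 + 0.75·0.0663) ≈ 0.9037

0.904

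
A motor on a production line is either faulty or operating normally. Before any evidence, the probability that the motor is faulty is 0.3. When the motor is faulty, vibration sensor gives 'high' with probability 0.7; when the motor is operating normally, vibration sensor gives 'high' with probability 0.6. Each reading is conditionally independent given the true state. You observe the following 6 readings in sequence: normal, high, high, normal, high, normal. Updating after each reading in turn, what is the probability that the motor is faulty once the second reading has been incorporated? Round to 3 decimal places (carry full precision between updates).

0.273

After 'normal': P(faulty) = 0.3·0.3000 / (0.3·0.3000 + 0.4·0.7000) ≈ 0.2432
After 'high': P(faulty) = 0.7·0.2432 / (0.7·0.2432 + 0.6·0.7568) ≈ 0.2727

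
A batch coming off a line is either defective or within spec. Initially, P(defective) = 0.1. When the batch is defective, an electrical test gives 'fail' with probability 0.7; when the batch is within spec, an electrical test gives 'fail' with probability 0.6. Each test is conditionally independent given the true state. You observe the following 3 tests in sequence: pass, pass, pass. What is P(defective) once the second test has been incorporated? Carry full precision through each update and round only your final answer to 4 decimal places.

Each posterior becomes the prior for the next update.
After 'pass': P(defective) = 0.3·0.1000 / (0.3·0.1000 + 0.4·0.9000) ≈ 0.0769
After 'pass': P(defective) = 0.3·0.0769 / (0.3·0.0769 + 0.4·0.9231) ≈ 0.0588

0.0588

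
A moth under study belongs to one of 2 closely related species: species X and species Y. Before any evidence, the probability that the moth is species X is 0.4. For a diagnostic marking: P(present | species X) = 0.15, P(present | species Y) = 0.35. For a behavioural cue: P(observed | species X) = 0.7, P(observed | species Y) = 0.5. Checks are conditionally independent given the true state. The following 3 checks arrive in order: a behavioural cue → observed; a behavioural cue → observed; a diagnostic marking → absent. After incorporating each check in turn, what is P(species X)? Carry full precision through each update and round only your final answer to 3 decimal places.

0.631

Apply Bayes' rule sequentially, carrying P(species X) forward.
After a behavioural cue='observed': P(species X) = 0.7·0.4000 / (0.7·0.4000 + 0.5·0.6000) ≈ 0.4828
After a behavioural cue='observed': P(species X) = 0.7·0.4828 / (0.7·0.4828 + 0.5·0.5172) ≈ 0.5665
After a diagnostic marking='absent': P(species X) = 0.85·0.5665 / (0.85·0.5665 + 0.65·0.4335) ≈ 0.6308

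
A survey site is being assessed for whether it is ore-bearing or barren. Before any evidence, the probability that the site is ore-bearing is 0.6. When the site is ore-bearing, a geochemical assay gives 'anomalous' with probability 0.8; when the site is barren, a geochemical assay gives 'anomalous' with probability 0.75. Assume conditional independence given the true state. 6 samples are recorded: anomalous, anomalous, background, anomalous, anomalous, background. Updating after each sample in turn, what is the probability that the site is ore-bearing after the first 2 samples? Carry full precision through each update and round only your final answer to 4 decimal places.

After 'anomalous': P(ore) = 0.8·0.6000 / (0.8·0.6000 + 0.75·0.4000) ≈ 0.6154
After 'anomalous': P(ore) = 0.8·0.6154 / (0.8·0.6154 + 0.75·0.3846) ≈ 0.6305

0.6305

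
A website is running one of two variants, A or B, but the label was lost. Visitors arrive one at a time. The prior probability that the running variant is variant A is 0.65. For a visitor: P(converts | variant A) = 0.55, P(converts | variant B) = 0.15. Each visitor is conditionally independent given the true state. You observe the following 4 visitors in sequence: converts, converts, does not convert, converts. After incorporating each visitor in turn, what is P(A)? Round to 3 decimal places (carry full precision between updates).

0.980

After 'converts': P(A) = 0.55·0.6500 / (0.55·0.6500 + 0.15·0.3500) ≈ 0.8720
After 'converts': P(A) = 0.55·0.8720 / (0.55·0.8720 + 0.15·0.1280) ≈ 0.9615
After 'does not convert': P(A) = 0.45·0.9615 / (0.45·0.9615 + 0.85·0.0385) ≈ 0.9297
After 'converts': P(A) = 0.55·0.9297 / (0.55·0.9297 + 0.15·0.0703) ≈ 0.9798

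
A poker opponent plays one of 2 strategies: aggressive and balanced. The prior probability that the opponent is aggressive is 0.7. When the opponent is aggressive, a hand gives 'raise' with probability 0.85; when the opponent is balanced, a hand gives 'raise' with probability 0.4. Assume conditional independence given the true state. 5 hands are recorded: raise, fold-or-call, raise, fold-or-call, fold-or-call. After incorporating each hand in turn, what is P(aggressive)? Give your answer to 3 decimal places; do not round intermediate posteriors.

0.141

After 'raise': P(aggressive) = 0.85·0.7000 / (0.85·0.7000 + 0.4·0.3000) ≈ 0.8322
After 'fold-or-call': P(aggressive) = 0.15·0.8322 / (0.15·0.8322 + 0.6·0.1678) ≈ 0.5535
After 'raise': P(aggressive) = 0.85·0.5535 / (0.85·0.5535 + 0.4·0.4465) ≈ 0.7248
After 'fold-or-call': P(aggressive) = 0.15·0.7248 / (0.15·0.7248 + 0.6·0.2752) ≈ 0.3971
After 'fold-or-call': P(aggressive) = 0.15·0.3971 / (0.15·0.3971 + 0.6·0.6029) ≈ 0.1414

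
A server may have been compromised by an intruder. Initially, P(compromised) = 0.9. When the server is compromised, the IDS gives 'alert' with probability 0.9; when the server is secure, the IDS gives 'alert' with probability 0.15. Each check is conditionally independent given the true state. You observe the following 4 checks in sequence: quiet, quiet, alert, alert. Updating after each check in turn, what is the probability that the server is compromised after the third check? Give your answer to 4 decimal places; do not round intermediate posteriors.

0.4277

Apply Bayes' rule sequentially, carrying P(compromised) forward.
After 'quiet': P(compromised) = 0.1·0.9000 / (0.1·0.9000 + 0.85·0.1000) ≈ 0.5143
After 'quiet': P(compromised) = 0.1·0.5143 / (0.1·0.5143 + 0.85·0.4857) ≈ 0.1108
After 'alert': P(compromised) = 0.9·0.1108 / (0.9·0.1108 + 0.15·0.8892) ≈ 0.4277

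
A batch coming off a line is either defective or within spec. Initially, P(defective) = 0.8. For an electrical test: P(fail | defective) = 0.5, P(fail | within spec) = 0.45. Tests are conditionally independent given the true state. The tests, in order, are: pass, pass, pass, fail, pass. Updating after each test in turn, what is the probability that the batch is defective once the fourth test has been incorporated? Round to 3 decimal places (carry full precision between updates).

After 'pass': P(defective) = 0.5·0.8000 / (0.5·0.8000 + 0.55·0.2000) ≈ 0.7843
After 'pass': P(defective) = 0.5·0.7843 / (0.5·0.7843 + 0.55·0.2157) ≈ 0.7678
After 'pass': P(defective) = 0.5·0.7678 / (0.5·0.7678 + 0.55·0.2322) ≈ 0.7503
After 'fail': P(defective) = 0.5·0.7503 / (0.5·0.7503 + 0.45·0.2497) ≈ 0.7695

0.770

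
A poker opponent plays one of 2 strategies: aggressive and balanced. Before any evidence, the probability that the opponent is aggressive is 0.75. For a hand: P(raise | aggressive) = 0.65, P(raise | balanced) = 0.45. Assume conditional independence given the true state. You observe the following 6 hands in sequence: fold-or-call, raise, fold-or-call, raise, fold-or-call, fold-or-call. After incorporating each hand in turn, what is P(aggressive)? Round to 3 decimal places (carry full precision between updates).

After 'fold-or-call': P(aggressive) = 0.35·0.7500 / (0.35·0.7500 + 0.55·0.2500) ≈ 0.6562
After 'raise': P(aggressive) = 0.65·0.6562 / (0.65·0.6562 + 0.45·0.3438) ≈ 0.7339
After 'fold-or-call': P(aggressive) = 0.35·0.7339 / (0.35·0.7339 + 0.55·0.2661) ≈ 0.6370
After 'raise': P(aggressive) = 0.65·0.6370 / (0.65·0.6370 + 0.45·0.3630) ≈ 0.7171
After 'fold-or-call': P(aggressive) = 0.35·0.7171 / (0.35·0.7171 + 0.55·0.2829) ≈ 0.6173
After 'fold-or-call': P(aggressive) = 0.35·0.6173 / (0.35·0.6173 + 0.55·0.3827) ≈ 0.5065

0.507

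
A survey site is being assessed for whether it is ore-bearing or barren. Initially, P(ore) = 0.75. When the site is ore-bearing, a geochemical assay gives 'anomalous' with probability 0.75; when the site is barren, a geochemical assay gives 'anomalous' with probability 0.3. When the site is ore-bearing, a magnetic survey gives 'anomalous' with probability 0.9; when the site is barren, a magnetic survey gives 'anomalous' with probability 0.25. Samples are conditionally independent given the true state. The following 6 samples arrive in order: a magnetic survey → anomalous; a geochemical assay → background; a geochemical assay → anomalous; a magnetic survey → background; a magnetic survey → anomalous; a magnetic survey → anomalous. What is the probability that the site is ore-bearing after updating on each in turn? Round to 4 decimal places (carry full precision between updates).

0.9434

After a magnetic survey='anomalous': P(ore) = 0.9·0.7500 / (0.9·0.7500 + 0.25·0.2500) ≈ 0.9153
After a geochemical assay='background': P(ore) = 0.25·0.9153 / (0.25·0.9153 + 0.7·0.0847) ≈ 0.7941
After a geochemical assay='anomalous': P(ore) = 0.75·0.7941 / (0.75·0.7941 + 0.3·0.2059) ≈ 0.9060
After a magnetic survey='background': P(ore) = 0.1·0.9060 / (0.1·0.9060 + 0.75·0.0940) ≈ 0.5625
After a magnetic survey='anomalous': P(ore) = 0.9·0.5625 / (0.9·0.5625 + 0.25·0.4375) ≈ 0.8223
After a magnetic survey='anomalous': P(ore) = 0.9·0.8223 / (0.9·0.8223 + 0.25·0.1777) ≈ 0.9434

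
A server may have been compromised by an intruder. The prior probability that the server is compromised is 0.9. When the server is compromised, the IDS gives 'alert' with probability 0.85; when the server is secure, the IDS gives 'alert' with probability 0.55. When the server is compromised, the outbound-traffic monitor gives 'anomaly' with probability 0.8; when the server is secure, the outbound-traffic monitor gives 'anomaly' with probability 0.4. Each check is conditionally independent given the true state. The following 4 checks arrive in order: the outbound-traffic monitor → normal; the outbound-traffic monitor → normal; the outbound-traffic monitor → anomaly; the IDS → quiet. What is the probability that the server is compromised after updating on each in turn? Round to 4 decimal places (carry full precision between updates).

0.4000

After the outbound-traffic monitor='normal': P(compromised) = 0.2·0.9000 / (0.2·0.9000 + 0.6·0.1000) ≈ 0.7500
After the outbound-traffic monitor='normal': P(compromised) = 0.2·0.7500 / (0.2·0.7500 + 0.6·0.2500) ≈ 0.5000
After the outbound-traffic monitor='anomaly': P(compromised) = 0.8·0.5000 / (0.8·0.5000 + 0.4·0.5000) ≈ 0.6667
After the IDS='quiet': P(compromised) = 0.15·0.6667 / (0.15·0.6667 + 0.45·0.3333) ≈ 0.4000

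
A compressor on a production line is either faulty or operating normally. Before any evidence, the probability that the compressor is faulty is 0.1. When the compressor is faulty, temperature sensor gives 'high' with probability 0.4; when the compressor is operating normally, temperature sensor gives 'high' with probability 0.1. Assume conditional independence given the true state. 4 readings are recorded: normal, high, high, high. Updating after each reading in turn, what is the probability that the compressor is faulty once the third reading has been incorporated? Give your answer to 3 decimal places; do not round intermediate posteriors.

0.542

After 'normal': P(faulty) = 0.6·0.1000 / (0.6·0.1000 + 0.9·0.9000) ≈ 0.0690
After 'high': P(faulty) = 0.4·0.0690 / (0.4·0.0690 + 0.1·0.9310) ≈ 0.2286
After 'high': P(faulty) = 0.4·0.2286 / (0.4·0.2286 + 0.1·0.7714) ≈ 0.5424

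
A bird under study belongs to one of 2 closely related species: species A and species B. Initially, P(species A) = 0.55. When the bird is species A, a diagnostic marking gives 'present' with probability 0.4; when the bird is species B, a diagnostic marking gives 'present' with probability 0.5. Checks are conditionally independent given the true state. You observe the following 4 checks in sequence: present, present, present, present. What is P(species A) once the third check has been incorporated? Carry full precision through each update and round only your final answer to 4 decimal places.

0.3849

Each posterior becomes the prior for the next update.
After 'present': P(species A) = 0.4·0.5500 / (0.4·0.5500 + 0.5·0.4500) ≈ 0.4944
After 'present': P(species A) = 0.4·0.4944 / (0.4·0.4944 + 0.5·0.5056) ≈ 0.4389
After 'present': P(species A) = 0.4·0.4389 / (0.4·0.4389 + 0.5·0.5611) ≈ 0.3849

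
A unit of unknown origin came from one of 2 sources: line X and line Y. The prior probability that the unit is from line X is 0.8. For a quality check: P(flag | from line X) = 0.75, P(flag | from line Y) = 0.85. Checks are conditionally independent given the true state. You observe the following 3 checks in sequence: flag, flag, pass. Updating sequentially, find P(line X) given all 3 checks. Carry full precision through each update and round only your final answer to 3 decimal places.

0.838

After 'flag': P(line X) = 0.75·0.8000 / (0.75·0.8000 + 0.85·0.2000) ≈ 0.7792
After 'flag': P(line X) = 0.75·0.7792 / (0.75·0.7792 + 0.85·0.2208) ≈ 0.7569
After 'pass': P(line X) = 0.25·0.7569 / (0.25·0.7569 + 0.15·0.2431) ≈ 0.8385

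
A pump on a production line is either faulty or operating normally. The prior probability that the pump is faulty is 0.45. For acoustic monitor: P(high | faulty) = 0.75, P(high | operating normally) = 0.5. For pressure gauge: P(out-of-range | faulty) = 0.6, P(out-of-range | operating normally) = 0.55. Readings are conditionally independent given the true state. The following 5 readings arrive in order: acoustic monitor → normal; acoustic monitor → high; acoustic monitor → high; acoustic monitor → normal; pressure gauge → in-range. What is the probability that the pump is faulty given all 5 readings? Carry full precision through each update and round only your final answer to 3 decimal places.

0.290

After acoustic monitor='normal': P(faulty) = 0.25·0.4500 / (0.25·0.4500 + 0.5·0.5500) ≈ 0.2903
After acoustic monitor='high': P(faulty) = 0.75·0.2903 / (0.75·0.2903 + 0.5·0.7097) ≈ 0.3803
After acoustic monitor='high': P(faulty) = 0.75·0.3803 / (0.75·0.3803 + 0.5·0.6197) ≈ 0.4793
After acoustic monitor='normal': P(faulty) = 0.25·0.4793 / (0.25·0.4793 + 0.5·0.5207) ≈ 0.3152
After pressure gauge='in-range': P(faulty) = 0.4·0.3152 / (0.4·0.3152 + 0.45·0.6848) ≈ 0.2903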